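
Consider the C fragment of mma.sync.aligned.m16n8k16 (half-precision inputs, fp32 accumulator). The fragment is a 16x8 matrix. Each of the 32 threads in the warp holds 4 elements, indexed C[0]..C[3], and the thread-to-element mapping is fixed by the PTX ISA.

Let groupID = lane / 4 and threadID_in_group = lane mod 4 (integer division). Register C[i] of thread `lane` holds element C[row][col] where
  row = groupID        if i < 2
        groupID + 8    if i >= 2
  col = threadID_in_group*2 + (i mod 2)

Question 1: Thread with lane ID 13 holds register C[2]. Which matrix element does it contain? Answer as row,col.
lane 13⇒13/4=3, 13 mod 4=1
i=2  r:3+8⇒11  c:2·1+0⇒2

11,2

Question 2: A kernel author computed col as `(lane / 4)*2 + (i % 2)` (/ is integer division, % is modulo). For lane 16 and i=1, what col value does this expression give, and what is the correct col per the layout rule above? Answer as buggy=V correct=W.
`(lane / 4)*2 + (i % 2)`[16,1]->9
lane 16->16/4=4, 16 mod 4=0
i=1  r:4+0->4  c:2·0+1->1
col: 9 vs 1

buggy=9 correct=1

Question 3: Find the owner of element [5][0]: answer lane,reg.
r=5→G=5,rhi=0  c=0→T=0,p=0
L=5*4+0=20  i=0*2+0=0

20,0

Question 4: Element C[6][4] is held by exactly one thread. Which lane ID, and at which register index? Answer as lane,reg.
26,0

r=6→G=6,rhi=0  c=4→T=2,p=0
L=6*4+2=26  i=0*2+0=0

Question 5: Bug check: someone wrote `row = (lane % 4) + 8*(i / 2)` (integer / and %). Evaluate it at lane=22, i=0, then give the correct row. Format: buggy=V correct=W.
`(lane % 4) + 8*(i / 2)`[22,0]->2
lane 22->22/4=5, 22 mod 4=2
i=0  r:5+0->5  c:2·2+0->4
row: 2 vs 5

buggy=2 correct=5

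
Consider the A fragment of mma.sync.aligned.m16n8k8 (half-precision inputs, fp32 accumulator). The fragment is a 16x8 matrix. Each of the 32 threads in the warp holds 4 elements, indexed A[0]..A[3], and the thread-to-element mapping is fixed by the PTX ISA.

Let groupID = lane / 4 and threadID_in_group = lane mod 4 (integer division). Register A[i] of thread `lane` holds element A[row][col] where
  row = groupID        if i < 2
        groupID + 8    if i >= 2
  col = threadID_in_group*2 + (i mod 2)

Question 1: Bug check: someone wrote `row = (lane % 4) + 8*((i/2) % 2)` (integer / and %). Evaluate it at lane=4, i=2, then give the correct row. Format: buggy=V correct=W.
`(lane % 4) + 8*((i/2) % 2)`[4,2]→8
L=4→G=4>>2=1, T=4&3=0
[2]→row 1+8=9  col 0·2+0=0
row: 8 vs 9

buggy=8 correct=9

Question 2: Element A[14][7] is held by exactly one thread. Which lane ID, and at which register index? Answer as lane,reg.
27,3

r: 14->gid=6,r8=1  c: 7->tid=3,i&1=1
L=6*4+3=27  i=1*2+1=3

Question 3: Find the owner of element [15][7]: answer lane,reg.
31,3

r=15→G=7,rhi=1  c=7→T=3,p=1
L=7*4+3=31  i=1*2+1=3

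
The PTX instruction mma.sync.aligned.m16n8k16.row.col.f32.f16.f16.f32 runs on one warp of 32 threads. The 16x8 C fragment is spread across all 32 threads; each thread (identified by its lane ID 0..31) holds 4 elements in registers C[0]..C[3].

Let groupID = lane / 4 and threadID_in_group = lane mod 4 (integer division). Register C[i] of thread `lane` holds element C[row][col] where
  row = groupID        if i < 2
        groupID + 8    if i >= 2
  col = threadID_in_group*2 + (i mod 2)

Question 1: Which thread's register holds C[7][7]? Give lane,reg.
r: 7->gid=7,r8=0  c: 7->tid=3,i&1=1
L=7*4+3=31  i=0*2+1=1

31,1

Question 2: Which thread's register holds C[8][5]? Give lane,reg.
2,3

r:8=>grp=0,rB=1  c:5=>tig=2,lo=1
L=0*4+2=2  i=1*2+1=3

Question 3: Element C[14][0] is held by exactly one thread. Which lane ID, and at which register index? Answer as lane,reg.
24,2

r: 14->gid=6,r8=1  c: 0->tid=0,i&1=0
L=6*4+0=24  i=1*2+0=2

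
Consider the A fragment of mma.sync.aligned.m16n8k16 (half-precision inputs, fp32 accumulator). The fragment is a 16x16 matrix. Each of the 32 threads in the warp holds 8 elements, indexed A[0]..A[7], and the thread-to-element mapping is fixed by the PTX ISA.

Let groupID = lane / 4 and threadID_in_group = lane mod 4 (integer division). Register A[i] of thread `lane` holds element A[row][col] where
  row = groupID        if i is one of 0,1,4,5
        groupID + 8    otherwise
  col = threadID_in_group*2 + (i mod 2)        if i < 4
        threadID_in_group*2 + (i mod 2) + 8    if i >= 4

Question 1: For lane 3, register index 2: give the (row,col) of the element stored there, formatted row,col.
lane 3: g=0 (3/4), t=3 (3%4)
i=2: r=0+8=8, c=3*2+0+0=6

8,6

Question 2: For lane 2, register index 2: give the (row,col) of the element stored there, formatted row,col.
2: gid=0,tid=2
[2] (0+8,2*2+0+0) = (8,4)

8,4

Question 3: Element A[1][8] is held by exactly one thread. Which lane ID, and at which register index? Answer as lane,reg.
r: 1->gid=1,r8=0  c: 8->c8=1,tid=0,i&1=0
L=1*4+0=4  i=1*4+0*2+0=4

4,4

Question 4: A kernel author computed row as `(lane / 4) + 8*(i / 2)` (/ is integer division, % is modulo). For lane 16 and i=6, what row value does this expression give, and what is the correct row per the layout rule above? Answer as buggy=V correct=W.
buggy=28 correct=12

`(lane / 4) + 8*(i / 2)`[16,6]⇒28
L=16⇒gr=16>>2=4, th=16&3=0
[6]⇒row 4+8=12  col 0·2+0+8=8
row: 28 vs 12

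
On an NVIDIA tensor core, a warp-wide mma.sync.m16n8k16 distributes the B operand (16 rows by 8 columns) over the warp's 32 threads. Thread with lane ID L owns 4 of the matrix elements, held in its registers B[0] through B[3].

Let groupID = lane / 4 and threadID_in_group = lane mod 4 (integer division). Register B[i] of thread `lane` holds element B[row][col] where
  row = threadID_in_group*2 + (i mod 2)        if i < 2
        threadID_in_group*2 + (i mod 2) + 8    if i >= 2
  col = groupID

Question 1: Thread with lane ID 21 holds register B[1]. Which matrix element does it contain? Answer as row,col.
21: gid=5,tid=1
[1] (1*2+1+0,5) = (3,5)

3,5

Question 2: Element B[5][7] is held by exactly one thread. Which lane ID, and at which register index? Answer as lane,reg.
c: 7->gid=7  r: 5->r8=0,tid=2,i&1=1
L=7*4+2=30  i=0*2+1=1

30,1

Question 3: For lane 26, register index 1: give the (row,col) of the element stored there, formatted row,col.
lane 26: gid=6 (26/4), tid=2 (26%4)
i=1: r=2*2+1+0=5, c=gid=6

5,6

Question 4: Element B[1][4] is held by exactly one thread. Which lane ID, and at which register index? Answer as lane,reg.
c=4->g=4  r=1->rb=0,t=0,b0=1
L=4*4+0=16  i=0*2+1=1

16,1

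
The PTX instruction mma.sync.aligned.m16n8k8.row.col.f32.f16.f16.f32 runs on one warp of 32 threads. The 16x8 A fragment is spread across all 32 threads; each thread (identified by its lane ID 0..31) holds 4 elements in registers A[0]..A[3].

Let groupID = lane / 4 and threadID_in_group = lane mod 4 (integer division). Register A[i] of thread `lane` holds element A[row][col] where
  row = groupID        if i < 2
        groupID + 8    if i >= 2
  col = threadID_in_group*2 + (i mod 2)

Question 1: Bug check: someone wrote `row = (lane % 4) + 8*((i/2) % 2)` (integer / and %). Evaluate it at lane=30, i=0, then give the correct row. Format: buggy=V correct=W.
`(lane % 4) + 8*((i/2) % 2)`[30,0]->2
L=30->g=30>>2=7, t=30&3=2
[0]->row 7+0=7  col 2·2+0=4
row: 2 vs 7

buggy=2 correct=7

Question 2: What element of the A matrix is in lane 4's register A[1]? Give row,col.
4: gr=1,th=0
[1] (1+0,0*2+1) = (1,1)

1,1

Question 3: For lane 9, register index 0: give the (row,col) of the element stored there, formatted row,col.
9: gid=2,tid=1
[0] (2+0,1*2+0) = (2,2)

2,2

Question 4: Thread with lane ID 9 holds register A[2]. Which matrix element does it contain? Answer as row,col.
L=9→G=9>>2=2, T=9&3=1
[2]→row 2+8=10  col 1·2+0=2

10,2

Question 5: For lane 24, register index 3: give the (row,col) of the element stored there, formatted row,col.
24: grp=6,tig=0
[3] (6+8,0*2+1) = (14,1)

14,1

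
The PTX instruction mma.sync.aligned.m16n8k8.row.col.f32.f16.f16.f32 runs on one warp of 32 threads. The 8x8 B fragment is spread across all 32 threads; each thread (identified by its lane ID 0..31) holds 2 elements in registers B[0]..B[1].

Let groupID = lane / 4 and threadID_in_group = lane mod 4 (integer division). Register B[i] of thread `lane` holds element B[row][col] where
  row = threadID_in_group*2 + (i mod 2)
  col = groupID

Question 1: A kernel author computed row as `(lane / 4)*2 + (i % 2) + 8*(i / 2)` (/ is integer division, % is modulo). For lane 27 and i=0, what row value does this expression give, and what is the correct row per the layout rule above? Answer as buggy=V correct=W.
`(lane / 4)*2 + (i % 2) + 8*(i / 2)`[27,0]->12
lane 27->27/4=6, 27 mod 4=3
i=0  r:2·3+0->6  c:6
row: 12 vs 6

buggy=12 correct=6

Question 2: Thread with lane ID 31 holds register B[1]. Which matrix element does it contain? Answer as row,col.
lane 31->31/4=7, 31 mod 4=3
i=1  r:2·3+1->7  c:7

7,7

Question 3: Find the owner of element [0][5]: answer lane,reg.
c:5=>grp=5  r:0=>tig=0,lo=0
L=5*4+0=20  i=0=0

20,0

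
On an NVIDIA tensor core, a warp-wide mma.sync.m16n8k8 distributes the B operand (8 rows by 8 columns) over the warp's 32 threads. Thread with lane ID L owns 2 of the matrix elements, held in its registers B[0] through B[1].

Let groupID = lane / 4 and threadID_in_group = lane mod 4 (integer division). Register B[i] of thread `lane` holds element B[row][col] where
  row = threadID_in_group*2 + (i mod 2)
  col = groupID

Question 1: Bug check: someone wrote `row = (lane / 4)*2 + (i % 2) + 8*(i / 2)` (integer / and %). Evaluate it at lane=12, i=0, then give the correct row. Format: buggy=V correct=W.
`(lane / 4)*2 + (i % 2) + 8*(i / 2)`[12,0]→6
lane 12: G=3 (12/4), T=0 (12%4)
i=0: r=0*2+0=0, c=G=3
row: 6 vs 0

buggy=6 correct=0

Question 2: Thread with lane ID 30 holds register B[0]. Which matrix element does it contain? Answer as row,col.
lane 30=>30/4=7, 30 mod 4=2
i=0  r:2·2+0=>4  c:7

4,7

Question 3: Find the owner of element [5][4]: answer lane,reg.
18,1

c:4=>grp=4  r:5=>tig=2,lo=1
L=4*4+2=18  i=1=1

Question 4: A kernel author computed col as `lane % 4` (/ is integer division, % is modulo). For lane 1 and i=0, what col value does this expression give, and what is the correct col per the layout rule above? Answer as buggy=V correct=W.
`lane % 4`[1,0]→1
lane 1: G=0 (1/4), T=1 (1%4)
i=0: r=1*2+0=2, c=G=0
col: 1 vs 0

buggy=1 correct=0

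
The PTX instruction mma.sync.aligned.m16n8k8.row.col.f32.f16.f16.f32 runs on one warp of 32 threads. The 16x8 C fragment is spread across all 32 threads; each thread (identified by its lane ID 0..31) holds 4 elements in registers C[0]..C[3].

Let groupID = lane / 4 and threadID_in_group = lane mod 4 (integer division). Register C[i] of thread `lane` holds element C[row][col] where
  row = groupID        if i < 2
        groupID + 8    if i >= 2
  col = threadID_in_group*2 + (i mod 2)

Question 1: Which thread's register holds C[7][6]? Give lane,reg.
31,0

r=7→G=7,rhi=0  c=6→T=3,p=0
L=7*4+3=31  i=0*2+0=0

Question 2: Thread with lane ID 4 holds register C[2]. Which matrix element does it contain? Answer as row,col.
lane 4: grp=1 (4/4), tig=0 (4%4)
i=2: r=1+8=9, c=0*2+0=0

9,0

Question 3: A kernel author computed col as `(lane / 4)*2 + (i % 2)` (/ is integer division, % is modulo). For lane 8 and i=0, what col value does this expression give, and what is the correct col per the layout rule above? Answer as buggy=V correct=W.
`(lane / 4)*2 + (i % 2)`[8,0]->4
lane 8->8/4=2, 8 mod 4=0
i=0  r:2+0->2  c:2·0+0->0
col: 4 vs 0

buggy=4 correct=0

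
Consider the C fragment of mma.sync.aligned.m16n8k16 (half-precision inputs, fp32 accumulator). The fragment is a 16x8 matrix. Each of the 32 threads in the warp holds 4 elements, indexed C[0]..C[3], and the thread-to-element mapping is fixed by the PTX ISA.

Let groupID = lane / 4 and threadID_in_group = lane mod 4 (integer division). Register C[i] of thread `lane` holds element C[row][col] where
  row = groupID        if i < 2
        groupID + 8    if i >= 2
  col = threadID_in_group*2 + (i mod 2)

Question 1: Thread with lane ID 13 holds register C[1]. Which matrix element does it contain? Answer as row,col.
3,3

L=13⇒gr=13>>2=3, th=13&3=1
[1]⇒row 3+0=3  col 1·2+1=3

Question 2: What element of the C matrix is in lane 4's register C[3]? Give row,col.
L=4→G=4>>2=1, T=4&3=0
[3]→row 1+8=9  col 0·2+1=1

9,1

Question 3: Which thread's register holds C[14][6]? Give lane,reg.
27,2

r=14⇒gr=6,Rb=1  c=6⇒th=3,odd=0
L=6*4+3=27  i=1*2+0=2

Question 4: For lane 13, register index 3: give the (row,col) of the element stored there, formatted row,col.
13: gr=3,th=1
[3] (3+8,1*2+1) = (11,3)

11,3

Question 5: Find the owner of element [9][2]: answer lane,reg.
r=9⇒gr=1,Rb=1  c=2⇒th=1,odd=0
L=1*4+1=5  i=1*2+0=2

5,2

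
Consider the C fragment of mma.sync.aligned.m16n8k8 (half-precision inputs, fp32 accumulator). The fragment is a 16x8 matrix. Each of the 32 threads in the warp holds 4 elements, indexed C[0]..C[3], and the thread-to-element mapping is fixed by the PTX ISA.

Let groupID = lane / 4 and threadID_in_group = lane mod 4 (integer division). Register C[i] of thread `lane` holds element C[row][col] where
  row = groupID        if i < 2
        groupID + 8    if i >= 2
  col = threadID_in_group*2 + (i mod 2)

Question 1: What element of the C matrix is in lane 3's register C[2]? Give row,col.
3: grp=0,tig=3
[2] (0+8,3*2+0) = (8,6)

8,6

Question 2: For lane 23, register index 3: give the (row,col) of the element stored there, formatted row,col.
L=23->g=23>>2=5, t=23&3=3
[3]->row 5+8=13  col 3·2+1=7

13,7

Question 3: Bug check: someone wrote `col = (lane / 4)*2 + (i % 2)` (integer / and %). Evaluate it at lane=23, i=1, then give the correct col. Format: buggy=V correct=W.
`(lane / 4)*2 + (i % 2)`[23,1]=>11
lane 23: grp=5 (23/4), tig=3 (23%4)
i=1: r=5+0=5, c=3*2+1=7
col: 11 vs 7

buggy=11 correct=7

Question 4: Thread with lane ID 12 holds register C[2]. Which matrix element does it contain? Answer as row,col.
11,0

12: G=3,T=0
[2] (3+8,0*2+0) = (11,0)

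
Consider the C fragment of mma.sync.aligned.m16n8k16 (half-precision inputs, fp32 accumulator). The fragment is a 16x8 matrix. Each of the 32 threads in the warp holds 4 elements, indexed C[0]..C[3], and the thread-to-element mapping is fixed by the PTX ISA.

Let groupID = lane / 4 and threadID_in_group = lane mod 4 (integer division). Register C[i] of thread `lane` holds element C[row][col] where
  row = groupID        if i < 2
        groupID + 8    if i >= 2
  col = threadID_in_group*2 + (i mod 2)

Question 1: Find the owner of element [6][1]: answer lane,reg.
r:6=>grp=6,rB=0  c:1=>tig=0,lo=1
L=6*4+0=24  i=0*2+1=1

24,1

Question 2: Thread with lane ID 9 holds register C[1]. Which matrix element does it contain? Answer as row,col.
L=9=>grp=9>>2=2, tig=9&3=1
[1]=>row 2+0=2  col 1·2+1=3

2,3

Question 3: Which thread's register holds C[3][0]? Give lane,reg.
r=3⇒gr=3,Rb=0  c=0⇒th=0,odd=0
L=3*4+0=12  i=0*2+0=0

12,0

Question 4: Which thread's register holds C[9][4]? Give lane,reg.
r=9⇒gr=1,Rb=1  c=4⇒th=2,odd=0
L=1*4+2=6  i=1*2+0=2

6,2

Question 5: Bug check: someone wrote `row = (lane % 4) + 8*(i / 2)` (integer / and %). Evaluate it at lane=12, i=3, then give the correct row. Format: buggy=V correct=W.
buggy=8 correct=11

`(lane % 4) + 8*(i / 2)`[12,3]⇒8
lane 12⇒12/4=3, 12 mod 4=0
i=3  r:3+8⇒11  c:2·0+1⇒1
row: 8 vs 11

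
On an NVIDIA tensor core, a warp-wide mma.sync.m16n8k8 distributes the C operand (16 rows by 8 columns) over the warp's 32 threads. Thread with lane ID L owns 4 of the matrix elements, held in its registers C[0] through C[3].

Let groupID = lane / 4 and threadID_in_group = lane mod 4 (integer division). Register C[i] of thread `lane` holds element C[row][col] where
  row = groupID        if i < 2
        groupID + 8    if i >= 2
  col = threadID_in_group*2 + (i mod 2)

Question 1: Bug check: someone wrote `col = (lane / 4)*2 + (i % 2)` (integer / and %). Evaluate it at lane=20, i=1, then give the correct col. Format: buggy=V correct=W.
buggy=11 correct=1

`(lane / 4)*2 + (i % 2)`[20,1]->11
lane 20: gid=5 (20/4), tid=0 (20%4)
i=1: r=5+0=5, c=0*2+1=1
col: 11 vs 1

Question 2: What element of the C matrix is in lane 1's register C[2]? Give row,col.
8,2

lane 1: G=0 (1/4), T=1 (1%4)
i=2: r=0+8=8, c=1*2+0=2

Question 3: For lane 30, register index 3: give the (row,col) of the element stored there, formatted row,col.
lane 30: gr=7 (30/4), th=2 (30%4)
i=3: r=7+8=15, c=2*2+1=5

15,5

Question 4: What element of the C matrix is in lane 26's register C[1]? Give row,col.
26: gid=6,tid=2
[1] (6+0,2*2+1) = (6,5)

6,5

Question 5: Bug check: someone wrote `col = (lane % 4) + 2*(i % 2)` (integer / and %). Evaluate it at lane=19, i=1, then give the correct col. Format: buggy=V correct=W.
buggy=5 correct=7

`(lane % 4) + 2*(i % 2)`[19,1]→5
lane 19: G=4 (19/4), T=3 (19%4)
i=1: r=4+0=4, c=3*2+1=7
col: 5 vs 7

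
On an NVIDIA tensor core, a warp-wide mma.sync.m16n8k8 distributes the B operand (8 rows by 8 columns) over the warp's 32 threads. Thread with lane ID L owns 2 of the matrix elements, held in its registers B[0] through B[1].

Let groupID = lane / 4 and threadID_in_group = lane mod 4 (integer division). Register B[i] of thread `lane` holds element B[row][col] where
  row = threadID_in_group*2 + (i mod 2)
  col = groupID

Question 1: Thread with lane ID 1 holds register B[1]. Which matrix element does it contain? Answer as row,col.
1: gid=0,tid=1
[1] (1*2+1,0) = (3,0)

3,0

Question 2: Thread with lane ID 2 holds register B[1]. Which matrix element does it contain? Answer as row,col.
lane 2: gr=0 (2/4), th=2 (2%4)
i=1: r=2*2+1=5, c=gr=0

5,0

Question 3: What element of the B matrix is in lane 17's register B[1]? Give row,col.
3,4

L=17=>grp=17>>2=4, tig=17&3=1
[1]=>row 1·2+1=3  col grp=4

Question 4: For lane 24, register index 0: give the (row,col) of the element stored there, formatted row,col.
24: gr=6,th=0
[0] (0*2+0,6) = (0,6)

0,6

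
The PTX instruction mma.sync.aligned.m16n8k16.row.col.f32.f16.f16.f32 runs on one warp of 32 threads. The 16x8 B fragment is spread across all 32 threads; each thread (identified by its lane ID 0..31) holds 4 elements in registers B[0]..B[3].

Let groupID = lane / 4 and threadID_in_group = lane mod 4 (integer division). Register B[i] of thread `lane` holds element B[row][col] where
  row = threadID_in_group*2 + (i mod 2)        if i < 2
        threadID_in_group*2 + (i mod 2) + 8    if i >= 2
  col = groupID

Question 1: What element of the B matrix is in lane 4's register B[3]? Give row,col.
9,1

lane 4: G=1 (4/4), T=0 (4%4)
i=3: r=0*2+1+8=9, c=G=1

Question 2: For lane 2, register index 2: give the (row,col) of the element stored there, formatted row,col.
2: grp=0,tig=2
[2] (2*2+0+8,0) = (12,0)

12,0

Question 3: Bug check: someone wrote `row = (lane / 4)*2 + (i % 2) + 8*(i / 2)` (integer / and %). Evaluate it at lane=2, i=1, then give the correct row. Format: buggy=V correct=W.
buggy=1 correct=5

`(lane / 4)*2 + (i % 2) + 8*(i / 2)`[2,1]=>1
2: grp=0,tig=2
[1] (2*2+1+0,0) = (5,0)
row: 1 vs 5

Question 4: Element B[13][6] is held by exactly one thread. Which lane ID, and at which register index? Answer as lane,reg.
26,3

c: 6->gid=6  r: 13->r8=1,tid=2,i&1=1
L=6*4+2=26  i=1*2+1=3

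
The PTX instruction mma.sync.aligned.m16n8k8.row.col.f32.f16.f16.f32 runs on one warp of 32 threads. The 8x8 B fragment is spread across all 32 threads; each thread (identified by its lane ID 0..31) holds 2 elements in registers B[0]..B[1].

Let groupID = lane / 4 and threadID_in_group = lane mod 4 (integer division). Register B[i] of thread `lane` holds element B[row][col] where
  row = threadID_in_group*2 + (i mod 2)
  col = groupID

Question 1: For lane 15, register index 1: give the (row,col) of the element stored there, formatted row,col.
lane 15: grp=3 (15/4), tig=3 (15%4)
i=1: r=3*2+1=7, c=grp=3

7,3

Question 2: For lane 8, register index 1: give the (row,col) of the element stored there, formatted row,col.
lane 8→8/4=2, 8 mod 4=0
i=1  r:2·0+1→1  c:2

1,2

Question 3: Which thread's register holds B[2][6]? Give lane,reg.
25,0

c:6=>grp=6  r:2=>tig=1,lo=0
L=6*4+1=25  i=0=0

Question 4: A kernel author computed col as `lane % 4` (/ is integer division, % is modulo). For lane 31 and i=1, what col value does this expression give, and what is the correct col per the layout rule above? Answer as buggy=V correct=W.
`lane % 4`[31,1]=>3
lane 31: grp=7 (31/4), tig=3 (31%4)
i=1: r=3*2+1=7, c=grp=7
col: 3 vs 7

buggy=3 correct=7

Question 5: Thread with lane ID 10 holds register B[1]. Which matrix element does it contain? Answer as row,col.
L=10->gid=10>>2=2, tid=10&3=2
[1]->row 2·2+1=5  col gid=2

5,2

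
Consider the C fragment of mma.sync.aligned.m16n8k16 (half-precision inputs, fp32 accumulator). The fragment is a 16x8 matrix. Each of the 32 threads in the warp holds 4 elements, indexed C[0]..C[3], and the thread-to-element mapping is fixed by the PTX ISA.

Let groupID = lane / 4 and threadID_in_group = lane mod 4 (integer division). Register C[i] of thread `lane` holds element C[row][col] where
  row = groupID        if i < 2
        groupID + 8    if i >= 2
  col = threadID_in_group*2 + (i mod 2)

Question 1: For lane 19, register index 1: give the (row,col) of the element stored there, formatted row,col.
4,7

L=19->g=19>>2=4, t=19&3=3
[1]->row 4+0=4  col 3·2+1=7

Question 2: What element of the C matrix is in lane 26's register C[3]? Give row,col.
lane 26→26/4=6, 26 mod 4=2
i=3  r:6+8→14  c:2·2+1→5

14,5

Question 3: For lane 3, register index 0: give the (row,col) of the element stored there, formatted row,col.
0,6

lane 3→3/4=0, 3 mod 4=3
i=0  r:0+0→0  c:2·3+0→6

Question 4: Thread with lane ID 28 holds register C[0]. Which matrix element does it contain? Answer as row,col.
lane 28->28/4=7, 28 mod 4=0
i=0  r:7+0->7  c:2·0+0->0

7,0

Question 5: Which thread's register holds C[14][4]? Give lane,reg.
26,2

r=14->g=6,rb=1  c=4->t=2,b0=0
L=6*4+2=26  i=1*2+0=2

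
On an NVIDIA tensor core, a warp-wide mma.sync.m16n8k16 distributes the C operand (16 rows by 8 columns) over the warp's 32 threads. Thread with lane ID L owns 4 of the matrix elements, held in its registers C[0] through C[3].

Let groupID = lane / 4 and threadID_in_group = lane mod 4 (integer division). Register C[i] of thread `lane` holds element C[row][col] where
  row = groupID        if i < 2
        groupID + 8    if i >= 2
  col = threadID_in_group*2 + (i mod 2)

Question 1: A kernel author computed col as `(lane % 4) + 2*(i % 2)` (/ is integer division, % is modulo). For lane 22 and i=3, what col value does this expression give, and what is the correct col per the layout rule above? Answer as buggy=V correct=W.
`(lane % 4) + 2*(i % 2)`[22,3]⇒4
L=22⇒gr=22>>2=5, th=22&3=2
[3]⇒row 5+8=13  col 2·2+1=5
col: 4 vs 5

buggy=4 correct=5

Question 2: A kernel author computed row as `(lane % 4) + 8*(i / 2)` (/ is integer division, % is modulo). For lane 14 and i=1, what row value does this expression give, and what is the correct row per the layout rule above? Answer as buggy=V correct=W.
buggy=2 correct=3

`(lane % 4) + 8*(i / 2)`[14,1]=>2
lane 14=>14/4=3, 14 mod 4=2
i=1  r:3+0=>3  c:2·2+1=>5
row: 2 vs 3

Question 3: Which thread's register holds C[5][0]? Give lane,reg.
20,0

r: 5->gid=5,r8=0  c: 0->tid=0,i&1=0
L=5*4+0=20  i=0*2+0=0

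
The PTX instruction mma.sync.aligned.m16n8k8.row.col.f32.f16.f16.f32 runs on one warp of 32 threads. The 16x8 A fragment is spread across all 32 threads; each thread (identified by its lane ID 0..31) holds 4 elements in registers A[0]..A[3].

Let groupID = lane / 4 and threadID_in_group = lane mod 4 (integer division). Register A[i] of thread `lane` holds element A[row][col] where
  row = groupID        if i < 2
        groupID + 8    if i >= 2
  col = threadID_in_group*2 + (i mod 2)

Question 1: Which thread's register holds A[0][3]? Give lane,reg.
r=0⇒gr=0,Rb=0  c=3⇒th=1,odd=1
L=0*4+1=1  i=0*2+1=1

1,1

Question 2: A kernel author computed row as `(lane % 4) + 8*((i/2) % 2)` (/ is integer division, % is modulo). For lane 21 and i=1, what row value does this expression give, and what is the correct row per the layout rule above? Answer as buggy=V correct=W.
buggy=1 correct=5

`(lane % 4) + 8*((i/2) % 2)`[21,1]->1
lane 21->21/4=5, 21 mod 4=1
i=1  r:5+0->5  c:2·1+1->3
row: 1 vs 5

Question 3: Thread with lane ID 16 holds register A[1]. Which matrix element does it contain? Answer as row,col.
lane 16: g=4 (16/4), t=0 (16%4)
i=1: r=4+0=4, c=0*2+1=1

4,1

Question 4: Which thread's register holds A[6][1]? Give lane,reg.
r=6⇒gr=6,Rb=0  c=1⇒th=0,odd=1
L=6*4+0=24  i=0*2+1=1

24,1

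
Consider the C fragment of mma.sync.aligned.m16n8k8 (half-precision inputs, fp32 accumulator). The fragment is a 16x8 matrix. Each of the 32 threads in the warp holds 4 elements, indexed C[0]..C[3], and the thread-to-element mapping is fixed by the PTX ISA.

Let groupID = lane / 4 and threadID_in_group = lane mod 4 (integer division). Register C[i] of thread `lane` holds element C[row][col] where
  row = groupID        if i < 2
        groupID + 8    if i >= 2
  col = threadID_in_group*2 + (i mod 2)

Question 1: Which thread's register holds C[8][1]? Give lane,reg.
0,3

r=8⇒gr=0,Rb=1  c=1⇒th=0,odd=1
L=0*4+0=0  i=1*2+1=3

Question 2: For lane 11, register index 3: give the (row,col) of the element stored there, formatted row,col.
10,7

lane 11=>11/4=2, 11 mod 4=3
i=3  r:2+8=>10  c:2·3+1=>7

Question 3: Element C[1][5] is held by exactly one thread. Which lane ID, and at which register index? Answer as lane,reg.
6,1

r:1=>grp=1,rB=0  c:5=>tig=2,lo=1
L=1*4+2=6  i=0*2+1=1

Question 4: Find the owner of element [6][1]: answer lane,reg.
24,1

r:6=>grp=6,rB=0  c:1=>tig=0,lo=1
L=6*4+0=24  i=0*2+1=1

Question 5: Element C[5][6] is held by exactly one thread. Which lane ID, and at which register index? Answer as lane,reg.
23,0

r=5⇒gr=5,Rb=0  c=6⇒th=3,odd=0
L=5*4+3=23  i=0*2+0=0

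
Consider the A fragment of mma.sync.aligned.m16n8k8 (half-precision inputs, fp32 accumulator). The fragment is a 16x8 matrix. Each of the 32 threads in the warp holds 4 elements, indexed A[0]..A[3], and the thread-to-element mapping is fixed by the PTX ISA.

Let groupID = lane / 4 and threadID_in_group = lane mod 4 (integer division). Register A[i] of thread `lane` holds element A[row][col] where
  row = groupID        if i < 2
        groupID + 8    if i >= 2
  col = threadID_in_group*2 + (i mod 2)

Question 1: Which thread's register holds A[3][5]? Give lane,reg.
14,1

r=3→G=3,rhi=0  c=5→T=2,p=1
L=3*4+2=14  i=0*2+1=1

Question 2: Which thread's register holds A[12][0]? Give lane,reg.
r=12⇒gr=4,Rb=1  c=0⇒th=0,odd=0
L=4*4+0=16  i=1*2+0=2

16,2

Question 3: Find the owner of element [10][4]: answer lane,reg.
10,2

r:10=>grp=2,rB=1  c:4=>tig=2,lo=0
L=2*4+2=10  i=1*2+0=2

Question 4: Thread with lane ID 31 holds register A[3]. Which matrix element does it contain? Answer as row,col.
15,7

L=31->g=31>>2=7, t=31&3=3
[3]->row 7+8=15  col 3·2+1=7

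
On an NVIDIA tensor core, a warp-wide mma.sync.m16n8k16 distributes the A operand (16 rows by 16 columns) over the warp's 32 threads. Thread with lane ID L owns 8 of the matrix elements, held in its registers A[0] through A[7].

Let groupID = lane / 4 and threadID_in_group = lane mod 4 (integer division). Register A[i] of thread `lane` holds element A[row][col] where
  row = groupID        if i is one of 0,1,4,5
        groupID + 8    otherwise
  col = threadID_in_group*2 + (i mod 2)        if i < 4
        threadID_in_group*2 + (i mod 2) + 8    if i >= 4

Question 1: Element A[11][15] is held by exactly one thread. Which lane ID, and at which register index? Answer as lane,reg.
r=11⇒gr=3,Rb=1  c=15⇒Cb=1,th=3,odd=1
L=3*4+3=15  i=1*4+1*2+1=7

15,7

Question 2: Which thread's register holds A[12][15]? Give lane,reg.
19,7

r:12=>grp=4,rB=1  c:15=>cB=1,tig=3,lo=1
L=4*4+3=19  i=1*4+1*2+1=7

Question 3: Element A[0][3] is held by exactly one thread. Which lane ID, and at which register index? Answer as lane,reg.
r=0->g=0,rb=0  c=3->cb=0,t=1,b0=1
L=0*4+1=1  i=0*4+0*2+1=1

1,1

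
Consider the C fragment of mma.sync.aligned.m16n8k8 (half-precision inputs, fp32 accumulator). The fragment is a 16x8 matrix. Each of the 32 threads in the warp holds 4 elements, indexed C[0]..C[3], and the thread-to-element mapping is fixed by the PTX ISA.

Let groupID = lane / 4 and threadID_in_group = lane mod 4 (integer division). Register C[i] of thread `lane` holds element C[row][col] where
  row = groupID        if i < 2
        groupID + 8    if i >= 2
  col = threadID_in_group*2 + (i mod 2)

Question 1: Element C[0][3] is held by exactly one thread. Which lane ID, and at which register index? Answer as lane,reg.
1,1

r=0->g=0,rb=0  c=3->t=1,b0=1
L=0*4+1=1  i=0*2+1=1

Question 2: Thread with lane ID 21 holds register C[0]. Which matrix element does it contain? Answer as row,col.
5,2

L=21->g=21>>2=5, t=21&3=1
[0]->row 5+0=5  col 1·2+0=2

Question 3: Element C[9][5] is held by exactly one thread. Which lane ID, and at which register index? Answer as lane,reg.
6,3

r: 9->gid=1,r8=1  c: 5->tid=2,i&1=1
L=1*4+2=6  i=1*2+1=3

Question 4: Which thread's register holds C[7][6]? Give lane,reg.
31,0

r:7=>grp=7,rB=0  c:6=>tig=3,lo=0
L=7*4+3=31  i=0*2+0=0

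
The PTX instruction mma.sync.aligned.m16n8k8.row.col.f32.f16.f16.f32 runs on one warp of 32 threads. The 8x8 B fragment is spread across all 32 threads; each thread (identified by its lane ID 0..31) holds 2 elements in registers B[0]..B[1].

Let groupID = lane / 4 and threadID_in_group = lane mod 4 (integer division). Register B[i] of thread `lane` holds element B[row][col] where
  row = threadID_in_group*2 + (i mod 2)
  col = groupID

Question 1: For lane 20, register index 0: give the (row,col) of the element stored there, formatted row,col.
L=20->gid=20>>2=5, tid=20&3=0
[0]->row 0·2+0=0  col gid=5

0,5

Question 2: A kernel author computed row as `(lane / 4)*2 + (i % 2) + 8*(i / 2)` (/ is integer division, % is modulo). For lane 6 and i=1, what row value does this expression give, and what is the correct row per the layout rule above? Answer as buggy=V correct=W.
`(lane / 4)*2 + (i % 2) + 8*(i / 2)`[6,1]->3
lane 6: g=1 (6/4), t=2 (6%4)
i=1: r=2*2+1=5, c=g=1
row: 3 vs 5

buggy=3 correct=5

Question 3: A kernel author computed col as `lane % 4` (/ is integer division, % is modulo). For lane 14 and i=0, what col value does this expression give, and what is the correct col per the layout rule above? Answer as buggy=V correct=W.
`lane % 4`[14,0]=>2
L=14=>grp=14>>2=3, tig=14&3=2
[0]=>row 2·2+0=4  col grp=3
col: 2 vs 3

buggy=2 correct=3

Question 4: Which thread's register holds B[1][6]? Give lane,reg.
24,1

c:6=>grp=6  r:1=>tig=0,lo=1
L=6*4+0=24  i=1=1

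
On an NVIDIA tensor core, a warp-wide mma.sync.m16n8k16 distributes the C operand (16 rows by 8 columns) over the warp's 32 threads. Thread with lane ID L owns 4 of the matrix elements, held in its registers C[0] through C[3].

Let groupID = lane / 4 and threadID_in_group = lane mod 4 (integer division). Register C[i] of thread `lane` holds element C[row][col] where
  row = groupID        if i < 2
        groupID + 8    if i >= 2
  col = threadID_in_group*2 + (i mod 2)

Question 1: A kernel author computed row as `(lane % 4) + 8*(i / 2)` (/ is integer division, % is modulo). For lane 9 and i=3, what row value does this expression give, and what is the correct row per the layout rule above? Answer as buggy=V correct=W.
`(lane % 4) + 8*(i / 2)`[9,3]=>9
L=9=>grp=9>>2=2, tig=9&3=1
[3]=>row 2+8=10  col 1·2+1=3
row: 9 vs 10

buggy=9 correct=10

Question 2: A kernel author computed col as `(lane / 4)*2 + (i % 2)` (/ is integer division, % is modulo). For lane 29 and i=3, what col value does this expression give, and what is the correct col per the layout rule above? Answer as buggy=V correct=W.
buggy=15 correct=3

`(lane / 4)*2 + (i % 2)`[29,3]->15
L=29->gid=29>>2=7, tid=29&3=1
[3]->row 7+8=15  col 1·2+1=3
col: 15 vs 3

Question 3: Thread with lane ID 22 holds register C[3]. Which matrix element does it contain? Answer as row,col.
13,5

L=22→G=22>>2=5, T=22&3=2
[3]→row 5+8=13  col 2·2+1=5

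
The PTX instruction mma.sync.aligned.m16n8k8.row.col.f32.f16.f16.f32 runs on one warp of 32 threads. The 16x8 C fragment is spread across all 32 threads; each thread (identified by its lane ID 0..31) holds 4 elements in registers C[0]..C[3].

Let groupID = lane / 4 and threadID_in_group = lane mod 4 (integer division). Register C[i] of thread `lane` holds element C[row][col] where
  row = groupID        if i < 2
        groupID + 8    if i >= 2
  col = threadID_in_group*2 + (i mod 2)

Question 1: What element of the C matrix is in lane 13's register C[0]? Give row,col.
lane 13->13/4=3, 13 mod 4=1
i=0  r:3+0->3  c:2·1+0->2

3,2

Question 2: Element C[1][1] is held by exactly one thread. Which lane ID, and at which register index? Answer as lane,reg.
r:1=>grp=1,rB=0  c:1=>tig=0,lo=1
L=1*4+0=4  i=0*2+1=1

4,1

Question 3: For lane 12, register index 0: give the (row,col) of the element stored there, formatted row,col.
lane 12: grp=3 (12/4), tig=0 (12%4)
i=0: r=3+0=3, c=0*2+0=0

3,0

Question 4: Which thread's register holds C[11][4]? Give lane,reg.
r=11->g=3,rb=1  c=4->t=2,b0=0
L=3*4+2=14  i=1*2+0=2

14,2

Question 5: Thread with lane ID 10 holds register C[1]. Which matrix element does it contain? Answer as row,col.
2,5

lane 10=>10/4=2, 10 mod 4=2
i=1  r:2+0=>2  c:2·2+1=>5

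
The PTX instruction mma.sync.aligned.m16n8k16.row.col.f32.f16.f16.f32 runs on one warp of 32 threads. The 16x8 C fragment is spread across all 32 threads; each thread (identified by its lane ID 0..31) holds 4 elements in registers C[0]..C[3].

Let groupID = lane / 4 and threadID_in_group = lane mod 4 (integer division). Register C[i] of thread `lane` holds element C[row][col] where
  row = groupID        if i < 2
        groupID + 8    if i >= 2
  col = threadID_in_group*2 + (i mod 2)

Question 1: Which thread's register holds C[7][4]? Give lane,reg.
r=7⇒gr=7,Rb=0  c=4⇒th=2,odd=0
L=7*4+2=30  i=0*2+0=0

30,0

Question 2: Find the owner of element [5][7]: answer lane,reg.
r=5→G=5,rhi=0  c=7→T=3,p=1
L=5*4+3=23  i=0*2+1=1

23,1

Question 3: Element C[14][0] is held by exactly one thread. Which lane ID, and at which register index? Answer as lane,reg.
r:14=>grp=6,rB=1  c:0=>tig=0,lo=0
L=6*4+0=24  i=1*2+0=2

24,2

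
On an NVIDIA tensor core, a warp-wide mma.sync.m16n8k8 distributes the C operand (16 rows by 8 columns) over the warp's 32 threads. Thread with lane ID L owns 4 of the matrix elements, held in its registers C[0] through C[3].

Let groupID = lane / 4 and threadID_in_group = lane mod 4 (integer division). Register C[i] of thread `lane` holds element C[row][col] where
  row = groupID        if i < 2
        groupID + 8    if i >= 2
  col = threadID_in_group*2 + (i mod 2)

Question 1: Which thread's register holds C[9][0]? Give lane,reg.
4,2

r=9⇒gr=1,Rb=1  c=0⇒th=0,odd=0
L=1*4+0=4  i=1*2+0=2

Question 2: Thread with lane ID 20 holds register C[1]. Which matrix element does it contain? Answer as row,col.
lane 20: grp=5 (20/4), tig=0 (20%4)
i=1: r=5+0=5, c=0*2+1=1

5,1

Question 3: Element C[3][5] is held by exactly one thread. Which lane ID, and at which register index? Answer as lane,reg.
r=3->g=3,rb=0  c=5->t=2,b0=1
L=3*4+2=14  i=0*2+1=1

14,1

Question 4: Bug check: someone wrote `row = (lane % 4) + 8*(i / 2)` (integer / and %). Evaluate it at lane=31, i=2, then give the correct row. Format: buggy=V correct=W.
buggy=11 correct=15

`(lane % 4) + 8*(i / 2)`[31,2]->11
31: gid=7,tid=3
[2] (7+8,3*2+0) = (15,6)
row: 11 vs 15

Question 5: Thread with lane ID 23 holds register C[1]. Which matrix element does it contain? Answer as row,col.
lane 23: gr=5 (23/4), th=3 (23%4)
i=1: r=5+0=5, c=3*2+1=7

5,7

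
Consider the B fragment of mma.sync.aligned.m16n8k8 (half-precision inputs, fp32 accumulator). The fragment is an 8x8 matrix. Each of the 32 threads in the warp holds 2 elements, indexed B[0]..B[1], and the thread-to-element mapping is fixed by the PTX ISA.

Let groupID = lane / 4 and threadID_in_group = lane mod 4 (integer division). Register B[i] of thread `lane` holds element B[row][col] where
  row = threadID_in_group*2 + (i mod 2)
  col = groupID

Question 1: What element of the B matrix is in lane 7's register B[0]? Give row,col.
6,1

lane 7: g=1 (7/4), t=3 (7%4)
i=0: r=3*2+0=6, c=g=1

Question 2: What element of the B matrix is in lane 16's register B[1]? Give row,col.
1,4

L=16->gid=16>>2=4, tid=16&3=0
[1]->row 0·2+1=1  col gid=4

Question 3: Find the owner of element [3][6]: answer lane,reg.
25,1

c:6=>grp=6  r:3=>tig=1,lo=1
L=6*4+1=25  i=1=1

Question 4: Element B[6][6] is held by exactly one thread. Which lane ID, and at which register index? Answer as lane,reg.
c=6→G=6  r=6→T=3,p=0
L=6*4+3=27  i=0=0

27,0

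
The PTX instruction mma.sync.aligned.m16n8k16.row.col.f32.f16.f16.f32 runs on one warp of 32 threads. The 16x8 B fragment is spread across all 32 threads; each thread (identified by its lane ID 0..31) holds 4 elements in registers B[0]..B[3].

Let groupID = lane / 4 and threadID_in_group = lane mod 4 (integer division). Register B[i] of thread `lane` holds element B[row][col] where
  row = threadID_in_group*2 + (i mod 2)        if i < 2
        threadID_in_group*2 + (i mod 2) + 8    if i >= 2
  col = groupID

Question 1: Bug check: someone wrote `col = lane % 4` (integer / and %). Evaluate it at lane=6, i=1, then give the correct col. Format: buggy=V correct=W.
`lane % 4`[6,1]→2
lane 6→6/4=1, 6 mod 4=2
i=1  r:2·2+1+0→5  c:1
col: 2 vs 1

buggy=2 correct=1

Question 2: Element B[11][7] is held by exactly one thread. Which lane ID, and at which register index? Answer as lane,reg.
c=7→G=7  r=11→rhi=1,T=1,p=1
L=7*4+1=29  i=1*2+1=3

29,3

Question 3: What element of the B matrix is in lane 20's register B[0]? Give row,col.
0,5

lane 20->20/4=5, 20 mod 4=0
i=0  r:2·0+0+0->0  c:5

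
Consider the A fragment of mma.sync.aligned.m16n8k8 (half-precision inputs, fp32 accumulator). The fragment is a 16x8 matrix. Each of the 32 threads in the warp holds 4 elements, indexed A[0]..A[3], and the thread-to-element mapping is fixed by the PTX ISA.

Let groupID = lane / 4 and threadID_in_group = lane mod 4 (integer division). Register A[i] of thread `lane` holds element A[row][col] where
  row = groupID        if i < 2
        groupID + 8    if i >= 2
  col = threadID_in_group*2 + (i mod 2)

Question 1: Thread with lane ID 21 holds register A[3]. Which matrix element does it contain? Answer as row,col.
13,3

21: grp=5,tig=1
[3] (5+8,1*2+1) = (13,3)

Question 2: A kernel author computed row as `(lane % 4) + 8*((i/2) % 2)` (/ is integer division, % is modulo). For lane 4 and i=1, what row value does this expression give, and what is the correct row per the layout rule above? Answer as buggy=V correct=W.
buggy=0 correct=1

`(lane % 4) + 8*((i/2) % 2)`[4,1]->0
4: gid=1,tid=0
[1] (1+0,0*2+1) = (1,1)
row: 0 vs 1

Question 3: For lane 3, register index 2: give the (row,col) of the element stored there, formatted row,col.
lane 3: grp=0 (3/4), tig=3 (3%4)
i=2: r=0+8=8, c=3*2+0=6

8,6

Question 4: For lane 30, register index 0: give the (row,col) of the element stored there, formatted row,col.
7,4

30: grp=7,tig=2
[0] (7+0,2*2+0) = (7,4)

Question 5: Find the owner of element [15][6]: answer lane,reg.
r:15=>grp=7,rB=1  c:6=>tig=3,lo=0
L=7*4+3=31  i=1*2+0=2

31,2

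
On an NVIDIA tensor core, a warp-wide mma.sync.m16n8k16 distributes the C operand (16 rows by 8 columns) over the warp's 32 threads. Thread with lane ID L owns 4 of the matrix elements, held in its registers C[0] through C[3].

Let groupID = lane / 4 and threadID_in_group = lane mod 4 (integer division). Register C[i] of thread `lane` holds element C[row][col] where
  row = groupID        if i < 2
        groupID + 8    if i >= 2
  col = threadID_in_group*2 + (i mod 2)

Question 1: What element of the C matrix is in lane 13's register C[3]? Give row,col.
13: gid=3,tid=1
[3] (3+8,1*2+1) = (11,3)

11,3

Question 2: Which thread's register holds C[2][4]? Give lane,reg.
r: 2->gid=2,r8=0  c: 4->tid=2,i&1=0
L=2*4+2=10  i=0*2+0=0

10,0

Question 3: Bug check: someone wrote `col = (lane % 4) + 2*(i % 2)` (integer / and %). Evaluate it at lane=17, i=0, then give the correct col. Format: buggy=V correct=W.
`(lane % 4) + 2*(i % 2)`[17,0]=>1
17: grp=4,tig=1
[0] (4+0,1*2+0) = (4,2)
col: 1 vs 2

buggy=1 correct=2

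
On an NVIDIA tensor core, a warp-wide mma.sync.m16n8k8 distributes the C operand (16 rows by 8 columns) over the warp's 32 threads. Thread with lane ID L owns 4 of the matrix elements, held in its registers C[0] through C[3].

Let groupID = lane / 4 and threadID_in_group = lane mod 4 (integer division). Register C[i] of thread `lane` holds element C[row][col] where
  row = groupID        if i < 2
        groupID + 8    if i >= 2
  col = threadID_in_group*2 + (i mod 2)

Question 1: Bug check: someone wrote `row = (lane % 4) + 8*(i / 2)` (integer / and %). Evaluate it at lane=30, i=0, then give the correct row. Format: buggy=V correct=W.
`(lane % 4) + 8*(i / 2)`[30,0]->2
L=30->g=30>>2=7, t=30&3=2
[0]->row 7+0=7  col 2·2+0=4
row: 2 vs 7

buggy=2 correct=7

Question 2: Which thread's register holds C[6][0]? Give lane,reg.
24,0

r=6->g=6,rb=0  c=0->t=0,b0=0
L=6*4+0=24  i=0*2+0=0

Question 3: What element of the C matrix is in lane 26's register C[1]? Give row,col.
6,5

L=26→G=26>>2=6, T=26&3=2
[1]→row 6+0=6  col 2·2+1=5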